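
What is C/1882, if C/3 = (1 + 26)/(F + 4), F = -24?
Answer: -81/37640 ≈ -0.0021520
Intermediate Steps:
C = -81/20 (C = 3*((1 + 26)/(-24 + 4)) = 3*(27/(-20)) = 3*(27*(-1/20)) = 3*(-27/20) = -81/20 ≈ -4.0500)
C/1882 = -81/20/1882 = (1/1882)*(-81/20) = -81/37640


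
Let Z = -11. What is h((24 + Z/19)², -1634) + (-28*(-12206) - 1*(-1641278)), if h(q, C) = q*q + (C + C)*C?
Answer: 993549110143/130321 ≈ 7.6239e+6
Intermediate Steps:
h(q, C) = q² + 2*C² (h(q, C) = q² + (2*C)*C = q² + 2*C²)
h((24 + Z/19)², -1634) + (-28*(-12206) - 1*(-1641278)) = (((24 - 11/19)²)² + 2*(-1634)²) + (-28*(-12206) - 1*(-1641278)) = (((24 - 11*1/19)²)² + 2*2669956) + (341768 + 1641278) = (((24 - 11/19)²)² + 5339912) + 1983046 = (((445/19)²)² + 5339912) + 1983046 = ((198025/361)² + 5339912) + 1983046 = (39213900625/130321 + 5339912) + 1983046 = 735116572377/130321 + 1983046 = 993549110143/130321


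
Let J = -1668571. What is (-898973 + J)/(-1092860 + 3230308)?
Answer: -320943/267181 ≈ -1.2012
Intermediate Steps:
(-898973 + J)/(-1092860 + 3230308) = (-898973 - 1668571)/(-1092860 + 3230308) = -2567544/2137448 = -2567544*1/2137448 = -320943/267181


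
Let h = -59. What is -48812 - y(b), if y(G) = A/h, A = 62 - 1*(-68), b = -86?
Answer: -2879778/59 ≈ -48810.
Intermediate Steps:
A = 130 (A = 62 + 68 = 130)
y(G) = -130/59 (y(G) = 130/(-59) = 130*(-1/59) = -130/59)
-48812 - y(b) = -48812 - 1*(-130/59) = -48812 + 130/59 = -2879778/59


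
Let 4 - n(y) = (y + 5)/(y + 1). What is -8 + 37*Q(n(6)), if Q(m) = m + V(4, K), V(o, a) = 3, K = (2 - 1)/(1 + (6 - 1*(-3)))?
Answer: 1350/7 ≈ 192.86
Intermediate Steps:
K = ⅒ (K = 1/(1 + (6 + 3)) = 1/(1 + 9) = 1/10 = 1*(⅒) = ⅒ ≈ 0.10000)
n(y) = 4 - (5 + y)/(1 + y) (n(y) = 4 - (y + 5)/(y + 1) = 4 - (5 + y)/(1 + y))
Q(m) = 3 + m (Q(m) = m + 3 = 3 + m)
-8 + 37*Q(n(6)) = -8 + 37*(3 + (-1 + 3*6)/(1 + 6)) = -8 + 37*(3 + (-1 + 18)/7) = -8 + 37*(3 + (⅐)*17) = -8 + 37*(3 + 17/7) = -8 + 37*(38/7) = -8 + 1406/7 = 1350/7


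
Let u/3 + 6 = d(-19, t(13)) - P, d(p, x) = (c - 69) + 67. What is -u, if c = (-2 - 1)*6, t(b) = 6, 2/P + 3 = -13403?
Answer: 522831/6703 ≈ 78.000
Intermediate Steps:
P = -1/6703 (P = 2/(-3 - 13403) = 2/(-13406) = 2*(-1/13406) = -1/6703 ≈ -0.00014919)
c = -18 (c = -3*6 = -18)
d(p, x) = -20 (d(p, x) = (-18 - 69) + 67 = -87 + 67 = -20)
u = -522831/6703 (u = -18 + 3*(-20 - 1*(-1/6703)) = -18 + 3*(-20 + 1/6703) = -18 + 3*(-134059/6703) = -18 - 402177/6703 = -522831/6703 ≈ -78.000)
-u = -1*(-522831/6703) = 522831/6703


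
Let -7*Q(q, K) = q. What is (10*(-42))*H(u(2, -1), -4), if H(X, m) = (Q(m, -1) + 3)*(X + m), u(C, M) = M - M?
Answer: 6000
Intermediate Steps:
u(C, M) = 0
Q(q, K) = -q/7
H(X, m) = (3 - m/7)*(X + m) (H(X, m) = (-m/7 + 3)*(X + m) = (3 - m/7)*(X + m))
(10*(-42))*H(u(2, -1), -4) = (10*(-42))*(3*0 + 3*(-4) - ⅐*(-4)² - ⅐*0*(-4)) = -420*(0 - 12 - ⅐*16 + 0) = -420*(0 - 12 - 16/7 + 0) = -420*(-100/7) = 6000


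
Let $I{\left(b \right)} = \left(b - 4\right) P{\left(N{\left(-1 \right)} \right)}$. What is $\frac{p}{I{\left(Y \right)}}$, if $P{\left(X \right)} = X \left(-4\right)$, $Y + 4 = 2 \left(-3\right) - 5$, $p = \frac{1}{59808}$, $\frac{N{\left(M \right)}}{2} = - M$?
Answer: $\frac{1}{9090816} \approx 1.1 \cdot 10^{-7}$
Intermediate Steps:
$N{\left(M \right)} = - 2 M$ ($N{\left(M \right)} = 2 \left(- M\right) = - 2 M$)
$p = \frac{1}{59808} \approx 1.672 \cdot 10^{-5}$
$Y = -15$ ($Y = -4 + \left(2 \left(-3\right) - 5\right) = -4 - 11 = -15$)
$P{\left(X \right)} = - 4 X$
$I{\left(b \right)} = 32 - 8 b$ ($I{\left(b \right)} = \left(b - 4\right) \left(- 4 \left(\left(-2\right) \left(-1\right)\right)\right) = \left(-4 + b\right) \left(\left(-4\right) 2\right) = \left(-4 + b\right) \left(-8\right) = 32 - 8 b$)
$\frac{p}{I{\left(Y \right)}} = \frac{1}{59808 \left(32 - -120\right)} = \frac{1}{59808 \left(32 + 120\right)} = \frac{1}{59808 \cdot 152} = \frac{1}{59808} \cdot \frac{1}{152} = \frac{1}{9090816}$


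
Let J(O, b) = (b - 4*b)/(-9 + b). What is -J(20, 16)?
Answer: 48/7 ≈ 6.8571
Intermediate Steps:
J(O, b) = -3*b/(-9 + b) (J(O, b) = (-3*b)/(-9 + b) = -3*b/(-9 + b))
-J(20, 16) = -(-3)*16/(-9 + 16) = -(-3)*16/7 = -1*(-48/7) = 48/7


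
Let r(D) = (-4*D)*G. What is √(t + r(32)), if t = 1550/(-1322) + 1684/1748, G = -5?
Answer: √53383109297702/288857 ≈ 25.294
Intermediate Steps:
r(D) = 20*D (r(D) = -4*D*(-5) = 20*D)
t = -60394/288857 (t = 1550*(-1/1322) + 1684*(1/1748) = -775/661 + 421/437 = -60394/288857 ≈ -0.20908)
√(t + r(32)) = √(-60394/288857 + 20*32) = √(-60394/288857 + 640) = √(184808086/288857) = √53383109297702/288857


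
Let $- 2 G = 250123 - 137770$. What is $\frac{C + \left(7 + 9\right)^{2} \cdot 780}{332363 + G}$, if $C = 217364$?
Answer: $\frac{834088}{552373} \approx 1.51$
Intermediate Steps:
$G = - \frac{112353}{2}$ ($G = - \frac{250123 - 137770}{2} = \left(- \frac{1}{2}\right) 112353 = - \frac{112353}{2} \approx -56177.0$)
$\frac{C + \left(7 + 9\right)^{2} \cdot 780}{332363 + G} = \frac{217364 + \left(7 + 9\right)^{2} \cdot 780}{332363 - \frac{112353}{2}} = \frac{217364 + 16^{2} \cdot 780}{\frac{552373}{2}} = \left(217364 + 256 \cdot 780\right) \frac{2}{552373} = \left(217364 + 199680\right) \frac{2}{552373} = 417044 \cdot \frac{2}{552373} = \frac{834088}{552373}$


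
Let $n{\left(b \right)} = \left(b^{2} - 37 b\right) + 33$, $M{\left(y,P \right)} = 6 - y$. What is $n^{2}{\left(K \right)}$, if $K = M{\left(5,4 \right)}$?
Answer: $9$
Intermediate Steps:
$K = 1$ ($K = 6 - 5 = 1$)
$n{\left(b \right)} = 33 + b^{2} - 37 b$
$n^{2}{\left(K \right)} = \left(33 + 1^{2} - 37\right)^{2} = \left(33 + 1 - 37\right)^{2} = \left(-3\right)^{2} = 9$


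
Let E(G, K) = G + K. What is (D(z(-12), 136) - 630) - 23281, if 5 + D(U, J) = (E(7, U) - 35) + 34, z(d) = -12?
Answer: -23922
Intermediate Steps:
D(U, J) = 1 + U (D(U, J) = -5 + (((7 + U) - 35) + 34) = -5 + ((-28 + U) + 34) = -5 + (6 + U) = 1 + U)
(D(z(-12), 136) - 630) - 23281 = ((1 - 12) - 630) - 23281 = (-11 - 630) - 23281 = -641 - 23281 = -23922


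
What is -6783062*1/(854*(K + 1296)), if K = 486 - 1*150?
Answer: -3391531/696864 ≈ -4.8668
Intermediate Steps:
K = 336 (K = 486 - 150 = 336)
-6783062*1/(854*(K + 1296)) = -6783062*1/(854*(336 + 1296)) = -6783062/(854*1632) = -6783062/1393728 = -6783062*1/1393728 = -3391531/696864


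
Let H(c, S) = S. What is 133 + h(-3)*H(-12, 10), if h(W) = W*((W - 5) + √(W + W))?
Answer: 373 - 30*I*√6 ≈ 373.0 - 73.485*I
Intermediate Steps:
h(W) = W*(-5 + W + √2*√W) (h(W) = W*((-5 + W) + √(2*W)) = W*((-5 + W) + √2*√W) = W*(-5 + W + √2*√W))
133 + h(-3)*H(-12, 10) = 133 + ((-3)² - 5*(-3) + √2*(-3)^(3/2))*10 = 133 + (9 + 15 + √2*(-3*I*√3))*10 = 133 + (9 + 15 - 3*I*√6)*10 = 133 + (24 - 3*I*√6)*10 = 133 + (240 - 30*I*√6) = 373 - 30*I*√6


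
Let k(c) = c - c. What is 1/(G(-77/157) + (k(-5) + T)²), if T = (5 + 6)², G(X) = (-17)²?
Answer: 1/14930 ≈ 6.6979e-5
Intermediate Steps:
G(X) = 289
k(c) = 0
T = 121 (T = 11² = 121)
1/(G(-77/157) + (k(-5) + T)²) = 1/(289 + (0 + 121)²) = 1/(289 + 121²) = 1/(289 + 14641) = 1/14930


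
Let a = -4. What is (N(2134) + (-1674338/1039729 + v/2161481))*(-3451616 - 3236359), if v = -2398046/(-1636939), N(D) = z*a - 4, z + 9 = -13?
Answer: -289583148301750699040889300/525540313275030773 ≈ -5.5102e+8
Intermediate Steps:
z = -22 (z = -9 - 13 = -22)
N(D) = 84 (N(D) = -22*(-4) - 4 = 88 - 4 = 84)
v = 2398046/1636939 (v = -2398046*(-1/1636939) = 2398046/1636939 ≈ 1.4650)
(N(2134) + (-1674338/1039729 + v/2161481))*(-3451616 - 3236359) = (84 + (-1674338/1039729 + (2398046/1636939)/2161481))*(-3451616 - 3236359) = (84 + (-1674338*1/1039729 + (2398046/1636939)*(1/2161481)))*(-6687975) = (84 + (-1674338/1039729 + 342578/505458935237))*(-6687975) = (84 - 846308746518566744/525540313275030773)*(-6687975) = (43299077568584018188/525540313275030773)*(-6687975) = -289583148301750699040889300/525540313275030773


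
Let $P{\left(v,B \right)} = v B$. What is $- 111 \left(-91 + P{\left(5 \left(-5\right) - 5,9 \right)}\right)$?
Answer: $40071$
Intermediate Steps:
$P{\left(v,B \right)} = B v$
$- 111 \left(-91 + P{\left(5 \left(-5\right) - 5,9 \right)}\right) = - 111 \left(-91 + 9 \left(5 \left(-5\right) - 5\right)\right) = - 111 \left(-91 + 9 \left(-25 - 5\right)\right) = - 111 \left(-91 + 9 \left(-30\right)\right) = - 111 \left(-91 - 270\right) = \left(-111\right) \left(-361\right) = 40071$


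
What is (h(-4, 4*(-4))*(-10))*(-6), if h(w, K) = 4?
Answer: 240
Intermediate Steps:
(h(-4, 4*(-4))*(-10))*(-6) = (4*(-10))*(-6) = -40*(-6) = 240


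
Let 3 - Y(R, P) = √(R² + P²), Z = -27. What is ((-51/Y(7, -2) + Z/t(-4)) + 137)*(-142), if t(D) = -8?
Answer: -898789/44 - 3621*√53/22 ≈ -21625.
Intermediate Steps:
Y(R, P) = 3 - √(P² + R²) (Y(R, P) = 3 - √(R² + P²) = 3 - √(P² + R²))
((-51/Y(7, -2) + Z/t(-4)) + 137)*(-142) = ((-51/(3 - √((-2)² + 7²)) - 27/(-8)) + 137)*(-142) = ((-51/(3 - √(4 + 49)) - 27*(-⅛)) + 137)*(-142) = ((-51/(3 - √53) + 27/8) + 137)*(-142) = ((27/8 - 51/(3 - √53)) + 137)*(-142) = (1123/8 - 51/(3 - √53))*(-142) = -79733/4 + 7242/(3 - √53)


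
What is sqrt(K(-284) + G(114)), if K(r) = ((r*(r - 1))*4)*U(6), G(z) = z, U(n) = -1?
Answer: I*sqrt(323646) ≈ 568.9*I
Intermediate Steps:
K(r) = -4*r*(-1 + r) (K(r) = ((r*(r - 1))*4)*(-1) = ((r*(-1 + r))*4)*(-1) = (4*r*(-1 + r))*(-1) = -4*r*(-1 + r))
sqrt(K(-284) + G(114)) = sqrt(4*(-284)*(1 - 1*(-284)) + 114) = sqrt(4*(-284)*(1 + 284) + 114) = sqrt(4*(-284)*285 + 114) = sqrt(-323760 + 114) = sqrt(-323646) = I*sqrt(323646)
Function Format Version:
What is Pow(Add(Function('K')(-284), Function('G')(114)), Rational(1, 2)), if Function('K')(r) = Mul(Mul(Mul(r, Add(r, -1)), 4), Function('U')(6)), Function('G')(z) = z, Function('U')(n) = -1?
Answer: Mul(I, Pow(323646, Rational(1, 2))) ≈ Mul(568.90, I)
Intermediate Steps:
Function('K')(r) = Mul(-4, r, Add(-1, r)) (Function('K')(r) = Mul(Mul(Mul(r, Add(r, -1)), 4), -1) = Mul(Mul(Mul(r, Add(-1, r)), 4), -1) = Mul(Mul(4, r, Add(-1, r)), -1) = Mul(-4, r, Add(-1, r)))
Pow(Add(Function('K')(-284), Function('G')(114)), Rational(1, 2)) = Pow(Add(Mul(4, -284, Add(1, Mul(-1, -284))), 114), Rational(1, 2)) = Pow(Add(Mul(4, -284, Add(1, 284)), 114), Rational(1, 2)) = Pow(Add(Mul(4, -284, 285), 114), Rational(1, 2)) = Pow(Add(-323760, 114), Rational(1, 2)) = Pow(-323646, Rational(1, 2)) = Mul(I, Pow(323646, Rational(1, 2)))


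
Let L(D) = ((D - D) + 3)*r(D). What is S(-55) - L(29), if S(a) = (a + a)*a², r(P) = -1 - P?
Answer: -332660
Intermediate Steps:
L(D) = -3 - 3*D (L(D) = ((D - D) + 3)*(-1 - D) = (0 + 3)*(-1 - D) = 3*(-1 - D) = -3 - 3*D)
S(a) = 2*a³ (S(a) = (2*a)*a² = 2*a³)
S(-55) - L(29) = 2*(-55)³ - (-3 - 3*29) = 2*(-166375) - (-3 - 87) = -332750 - 1*(-90) = -332750 + 90 = -332660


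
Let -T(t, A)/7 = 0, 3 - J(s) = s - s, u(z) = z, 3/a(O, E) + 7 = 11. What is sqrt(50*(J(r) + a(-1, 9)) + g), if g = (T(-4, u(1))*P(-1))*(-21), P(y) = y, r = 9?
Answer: 5*sqrt(30)/2 ≈ 13.693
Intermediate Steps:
a(O, E) = 3/4 (a(O, E) = 3/(-7 + 11) = 3/4)
J(s) = 3 (J(s) = 3 - (s - s) = 3 - 1*0 = 3 + 0 = 3)
T(t, A) = 0 (T(t, A) = -7*0 = 0)
g = 0 (g = (0*(-1))*(-21) = 0*(-21) = 0)
sqrt(50*(J(r) + a(-1, 9)) + g) = sqrt(50*(3 + 3/4) + 0) = sqrt(50*(15/4) + 0) = sqrt(375/2 + 0) = sqrt(375/2) = 5*sqrt(30)/2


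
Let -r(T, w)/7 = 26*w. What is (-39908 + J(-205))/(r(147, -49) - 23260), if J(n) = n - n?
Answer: 19954/7171 ≈ 2.7826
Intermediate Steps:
J(n) = 0
r(T, w) = -182*w
(-39908 + J(-205))/(r(147, -49) - 23260) = (-39908 + 0)/(-182*(-49) - 23260) = -39908/(8918 - 23260) = -39908/(-14342) = -39908*(-1/14342) = 19954/7171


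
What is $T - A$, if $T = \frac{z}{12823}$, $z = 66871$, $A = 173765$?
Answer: $- \frac{2228121724}{12823} \approx -1.7376 \cdot 10^{5}$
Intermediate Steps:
$T = \frac{66871}{12823} \approx 5.2149$
$T - A = \frac{66871}{12823} - 173765 = - \frac{2228121724}{12823}$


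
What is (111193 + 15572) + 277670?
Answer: 404435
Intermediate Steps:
(111193 + 15572) + 277670 = 126765 + 277670 = 404435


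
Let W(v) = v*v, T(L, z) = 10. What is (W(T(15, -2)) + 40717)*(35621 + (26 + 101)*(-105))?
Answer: 909647662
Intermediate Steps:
W(v) = v²
(W(T(15, -2)) + 40717)*(35621 + (26 + 101)*(-105)) = (10² + 40717)*(35621 + (26 + 101)*(-105)) = (100 + 40717)*(35621 + 127*(-105)) = 40817*(35621 - 13335) = 40817*22286 = 909647662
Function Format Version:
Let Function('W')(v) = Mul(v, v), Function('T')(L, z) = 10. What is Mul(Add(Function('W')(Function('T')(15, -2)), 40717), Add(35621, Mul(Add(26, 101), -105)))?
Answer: 909647662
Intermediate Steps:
Function('W')(v) = Pow(v, 2)
Mul(Add(Function('W')(Function('T')(15, -2)), 40717), Add(35621, Mul(Add(26, 101), -105))) = Mul(Add(Pow(10, 2), 40717), Add(35621, Mul(Add(26, 101), -105))) = Mul(Add(100, 40717), Add(35621, Mul(127, -105))) = Mul(40817, Add(35621, -13335)) = Mul(40817, 22286) = 909647662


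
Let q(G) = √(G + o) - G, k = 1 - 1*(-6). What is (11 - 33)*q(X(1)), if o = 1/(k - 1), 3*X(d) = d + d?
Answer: 44/3 - 11*√30/3 ≈ -5.4165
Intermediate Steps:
k = 7 (k = 1 + 6 = 7)
X(d) = 2*d/3 (X(d) = (d + d)/3 = (2*d)/3 = 2*d/3)
o = ⅙ (o = 1/(7 - 1) = 1/6 = ⅙ ≈ 0.16667)
q(G) = √(⅙ + G) - G (q(G) = √(G + ⅙) - G = √(⅙ + G) - G)
(11 - 33)*q(X(1)) = (11 - 33)*(-2/3 + √(6 + 36*((⅔)*1))/6) = -22*(-1*⅔ + √(6 + 36*(⅔))/6) = -22*(-⅔ + √(6 + 24)/6) = -22*(-⅔ + √30/6) = 44/3 - 11*√30/3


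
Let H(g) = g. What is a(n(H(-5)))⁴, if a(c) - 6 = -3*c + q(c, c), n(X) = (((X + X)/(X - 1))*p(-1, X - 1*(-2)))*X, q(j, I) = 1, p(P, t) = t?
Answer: 21381376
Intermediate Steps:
n(X) = 2*X²*(2 + X)/(-1 + X) (n(X) = (((X + X)/(X - 1))*(X - 1*(-2)))*X = (((2*X)/(-1 + X))*(X + 2))*X = ((2*X/(-1 + X))*(2 + X))*X = (2*X*(2 + X)/(-1 + X))*X = 2*X²*(2 + X)/(-1 + X))
a(c) = 7 - 3*c (a(c) = 6 + (-3*c + 1) = 6 + (1 - 3*c) = 7 - 3*c)
a(n(H(-5)))⁴ = (7 - 6*(-5)²*(2 - 5)/(-1 - 5))⁴ = (7 - 6*25*(-3)/(-6))⁴ = (7 - 6*25*(-1)*(-3)/6)⁴ = (7 - 3*25)⁴ = (7 - 75)⁴ = (-68)⁴ = 21381376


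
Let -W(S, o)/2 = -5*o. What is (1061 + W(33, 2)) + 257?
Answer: 1338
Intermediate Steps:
W(S, o) = 10*o (W(S, o) = -(-10)*o = 10*o)
(1061 + W(33, 2)) + 257 = (1061 + 10*2) + 257 = (1061 + 20) + 257 = 1081 + 257 = 1338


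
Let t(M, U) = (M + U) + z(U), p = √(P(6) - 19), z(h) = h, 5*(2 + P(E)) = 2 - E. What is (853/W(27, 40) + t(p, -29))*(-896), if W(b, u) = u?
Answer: 164304/5 - 896*I*√545/5 ≈ 32861.0 - 4183.5*I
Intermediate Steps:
P(E) = -8/5 - E/5 (P(E) = -2 + (2 - E)/5 = -2 + (⅖ - E/5) = -8/5 - E/5)
p = I*√545/5 (p = √((-8/5 - ⅕*6) - 19) = √((-8/5 - 6/5) - 19) = √(-14/5 - 19) = √(-109/5) = I*√545/5 ≈ 4.669*I)
t(M, U) = M + 2*U (t(M, U) = (M + U) + U = M + 2*U)
(853/W(27, 40) + t(p, -29))*(-896) = (853/40 + (I*√545/5 + 2*(-29)))*(-896) = (853*(1/40) + (I*√545/5 - 58))*(-896) = (853/40 + (-58 + I*√545/5))*(-896) = (-1467/40 + I*√545/5)*(-896) = 164304/5 - 896*I*√545/5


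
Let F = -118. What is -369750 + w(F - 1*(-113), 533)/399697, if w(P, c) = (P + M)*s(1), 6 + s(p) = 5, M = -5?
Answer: -147787965740/399697 ≈ -3.6975e+5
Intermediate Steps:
s(p) = -1 (s(p) = -6 + 5 = -1)
w(P, c) = 5 - P (w(P, c) = (P - 5)*(-1) = (-5 + P)*(-1) = 5 - P)
-369750 + w(F - 1*(-113), 533)/399697 = -369750 + (5 - (-118 - 1*(-113)))/399697 = -369750 + (5 - (-118 + 113))*(1/399697) = -369750 + (5 - 1*(-5))*(1/399697) = -369750 + (5 + 5)*(1/399697) = -369750 + 10*(1/399697) = -369750 + 10/399697 = -147787965740/399697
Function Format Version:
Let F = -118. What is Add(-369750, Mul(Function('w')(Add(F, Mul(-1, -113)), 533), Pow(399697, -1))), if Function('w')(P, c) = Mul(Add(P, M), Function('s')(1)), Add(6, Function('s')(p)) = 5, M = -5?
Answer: Rational(-147787965740, 399697) ≈ -3.6975e+5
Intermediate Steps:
Function('s')(p) = -1 (Function('s')(p) = Add(-6, 5) = -1)
Function('w')(P, c) = Add(5, Mul(-1, P)) (Function('w')(P, c) = Mul(Add(P, -5), -1) = Mul(Add(-5, P), -1) = Add(5, Mul(-1, P)))
Add(-369750, Mul(Function('w')(Add(F, Mul(-1, -113)), 533), Pow(399697, -1))) = Add(-369750, Mul(Add(5, Mul(-1, Add(-118, Mul(-1, -113)))), Pow(399697, -1))) = Add(-369750, Mul(Add(5, Mul(-1, Add(-118, 113))), Rational(1, 399697))) = Add(-369750, Mul(Add(5, Mul(-1, -5)), Rational(1, 399697))) = Add(-369750, Mul(Add(5, 5), Rational(1, 399697))) = Add(-369750, Mul(10, Rational(1, 399697))) = Add(-369750, Rational(10, 399697)) = Rational(-147787965740, 399697)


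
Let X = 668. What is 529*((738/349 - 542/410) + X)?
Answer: 25311999859/71545 ≈ 3.5379e+5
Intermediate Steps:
529*((738/349 - 542/410) + X) = 529*((738/349 - 542/410) + 668) = 529*((738*(1/349) - 542*1/410) + 668) = 529*((738/349 - 271/205) + 668) = 529*(56711/71545 + 668) = 529*(47848771/71545) = 25311999859/71545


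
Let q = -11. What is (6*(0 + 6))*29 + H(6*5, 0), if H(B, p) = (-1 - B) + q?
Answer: 1002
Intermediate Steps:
H(B, p) = -12 - B (H(B, p) = (-1 - B) - 11 = -12 - B)
(6*(0 + 6))*29 + H(6*5, 0) = (6*(0 + 6))*29 + (-12 - 6*5) = (6*6)*29 + (-12 - 1*30) = 36*29 + (-12 - 30) = 1044 - 42 = 1002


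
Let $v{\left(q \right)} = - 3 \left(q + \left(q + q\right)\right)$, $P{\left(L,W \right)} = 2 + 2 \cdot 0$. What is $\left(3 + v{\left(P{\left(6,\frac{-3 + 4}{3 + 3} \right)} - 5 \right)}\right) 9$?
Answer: $270$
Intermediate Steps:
$P{\left(L,W \right)} = 2$ ($P{\left(L,W \right)} = 2 + 0 = 2$)
$v{\left(q \right)} = - 9 q$ ($v{\left(q \right)} = - 3 \left(q + 2 q\right) = - 3 \cdot 3 q = - 9 q$)
$\left(3 + v{\left(P{\left(6,\frac{-3 + 4}{3 + 3} \right)} - 5 \right)}\right) 9 = \left(3 - 9 \left(2 - 5\right)\right) 9 = \left(3 - -27\right) 9 = \left(3 + 27\right) 9 = 30 \cdot 9 = 270$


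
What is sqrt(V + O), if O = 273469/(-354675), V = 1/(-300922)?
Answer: I*sqrt(351324488158155680502)/21345902070 ≈ 0.87809*I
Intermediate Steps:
V = -1/300922 ≈ -3.3231e-6
O = -273469/354675 (O = 273469*(-1/354675) = -273469/354675 ≈ -0.77104)
sqrt(V + O) = sqrt(-1/300922 - 273469/354675) = sqrt(-82293193093/106729510350) = I*sqrt(351324488158155680502)/21345902070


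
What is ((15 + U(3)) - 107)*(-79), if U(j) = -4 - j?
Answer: 7821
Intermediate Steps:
((15 + U(3)) - 107)*(-79) = ((15 + (-4 - 1*3)) - 107)*(-79) = ((15 + (-4 - 3)) - 107)*(-79) = ((15 - 7) - 107)*(-79) = (8 - 107)*(-79) = -99*(-79) = 7821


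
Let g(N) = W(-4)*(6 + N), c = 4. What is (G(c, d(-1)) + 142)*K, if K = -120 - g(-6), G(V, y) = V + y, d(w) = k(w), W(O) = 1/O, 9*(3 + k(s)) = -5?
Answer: -51280/3 ≈ -17093.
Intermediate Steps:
k(s) = -32/9 (k(s) = -3 + (⅑)*(-5) = -3 - 5/9 = -32/9)
d(w) = -32/9
g(N) = -3/2 - N/4 (g(N) = (6 + N)/(-4) = -(6 + N)/4 = -3/2 - N/4)
K = -120 (K = -120 - (-3/2 - ¼*(-6)) = -120 - (-3/2 + 3/2) = -120 - 1*0 = -120 + 0 = -120)
(G(c, d(-1)) + 142)*K = ((4 - 32/9) + 142)*(-120) = (4/9 + 142)*(-120) = (1282/9)*(-120) = -51280/3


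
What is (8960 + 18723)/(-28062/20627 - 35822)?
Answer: -571017241/738928456 ≈ -0.77276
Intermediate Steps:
(8960 + 18723)/(-28062/20627 - 35822) = 27683/(-28062*1/20627 - 35822) = 27683/(-28062/20627 - 35822) = 27683/(-738928456/20627) = 27683*(-20627/738928456) = -571017241/738928456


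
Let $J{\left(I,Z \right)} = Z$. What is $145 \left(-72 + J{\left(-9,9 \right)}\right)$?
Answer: $-9135$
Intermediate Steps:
$145 \left(-72 + J{\left(-9,9 \right)}\right) = 145 \left(-72 + 9\right) = 145 \left(-63\right) = -9135$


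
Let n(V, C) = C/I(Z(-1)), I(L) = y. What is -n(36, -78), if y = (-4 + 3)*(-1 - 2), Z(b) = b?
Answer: 26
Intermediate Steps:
y = 3 (y = -1*(-3) = 3)
I(L) = 3
n(V, C) = C/3
-n(36, -78) = -(-78)/3 = -1*(-26) = 26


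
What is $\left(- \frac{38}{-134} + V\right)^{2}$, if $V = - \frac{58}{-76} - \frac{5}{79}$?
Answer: $\frac{39126818025}{40454885956} \approx 0.96717$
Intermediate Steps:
$V = \frac{2101}{3002}$ ($V = \left(-58\right) \left(- \frac{1}{76}\right) - \frac{5}{79} = \frac{29}{38} - \frac{5}{79} = \frac{2101}{3002} \approx 0.69987$)
$\left(- \frac{38}{-134} + V\right)^{2} = \left(- \frac{38}{-134} + \frac{2101}{3002}\right)^{2} = \left(\left(-38\right) \left(- \frac{1}{134}\right) + \frac{2101}{3002}\right)^{2} = \left(\frac{19}{67} + \frac{2101}{3002}\right)^{2} = \left(\frac{197805}{201134}\right)^{2} = \frac{39126818025}{40454885956}$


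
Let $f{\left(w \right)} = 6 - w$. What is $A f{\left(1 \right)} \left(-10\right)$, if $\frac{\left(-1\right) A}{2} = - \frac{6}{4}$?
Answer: $-150$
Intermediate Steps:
$A = 3$ ($A = - 2 \left(- \frac{6}{4}\right) = - 2 \left(\left(-6\right) \frac{1}{4}\right) = \left(-2\right) \left(- \frac{3}{2}\right) = 3$)
$A f{\left(1 \right)} \left(-10\right) = 3 \left(6 - 1\right) \left(-10\right) = 3 \cdot 5 \left(-10\right) = 15 \left(-10\right) = -150$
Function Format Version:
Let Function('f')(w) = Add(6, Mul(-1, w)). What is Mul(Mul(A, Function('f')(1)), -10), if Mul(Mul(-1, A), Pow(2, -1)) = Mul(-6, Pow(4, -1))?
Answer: -150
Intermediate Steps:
A = 3 (A = Mul(-2, Mul(-6, Pow(4, -1))) = Mul(-2, Mul(-6, Rational(1, 4))) = Mul(-2, Rational(-3, 2)) = 3)
Mul(Mul(A, Function('f')(1)), -10) = Mul(Mul(3, Add(6, Mul(-1, 1))), -10) = Mul(Mul(3, Add(6, -1)), -10) = Mul(Mul(3, 5), -10) = Mul(15, -10) = -150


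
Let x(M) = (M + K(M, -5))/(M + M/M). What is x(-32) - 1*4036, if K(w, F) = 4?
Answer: -125088/31 ≈ -4035.1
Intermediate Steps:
x(M) = (4 + M)/(1 + M) (x(M) = (M + 4)/(M + M/M) = (4 + M)/(M + 1) = (4 + M)/(1 + M))
x(-32) - 1*4036 = (4 - 32)/(1 - 32) - 1*4036 = -28/(-31) - 4036 = -1/31*(-28) - 4036 = 28/31 - 4036 = -125088/31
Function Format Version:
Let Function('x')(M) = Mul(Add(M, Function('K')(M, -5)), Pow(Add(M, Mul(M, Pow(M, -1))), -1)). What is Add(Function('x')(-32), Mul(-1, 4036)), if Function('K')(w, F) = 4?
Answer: Rational(-125088, 31) ≈ -4035.1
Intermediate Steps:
Function('x')(M) = Mul(Pow(Add(1, M), -1), Add(4, M)) (Function('x')(M) = Mul(Add(M, 4), Pow(Add(M, Mul(M, Pow(M, -1))), -1)) = Mul(Add(4, M), Pow(Add(M, 1), -1)) = Mul(Add(4, M), Pow(Add(1, M), -1)) = Mul(Pow(Add(1, M), -1), Add(4, M)))
Add(Function('x')(-32), Mul(-1, 4036)) = Add(Mul(Pow(Add(1, -32), -1), Add(4, -32)), Mul(-1, 4036)) = Add(Mul(Pow(-31, -1), -28), -4036) = Add(Mul(Rational(-1, 31), -28), -4036) = Add(Rational(28, 31), -4036) = Rational(-125088, 31)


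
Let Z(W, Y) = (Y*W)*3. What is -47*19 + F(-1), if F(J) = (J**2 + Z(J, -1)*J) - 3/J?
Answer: -892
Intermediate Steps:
Z(W, Y) = 3*W*Y (Z(W, Y) = (W*Y)*3 = 3*W*Y)
F(J) = -3/J - 2*J**2 (F(J) = (J**2 + (3*J*(-1))*J) - 3/J = (J**2 + (-3*J)*J) - 3/J = (J**2 - 3*J**2) - 3/J = -2*J**2 - 3/J = -3/J - 2*J**2)
-47*19 + F(-1) = -47*19 + (-3 - 2*(-1)**3)/(-1) = -893 - (-3 - 2*(-1)) = -893 - (-3 + 2) = -893 - 1*(-1) = -893 + 1 = -892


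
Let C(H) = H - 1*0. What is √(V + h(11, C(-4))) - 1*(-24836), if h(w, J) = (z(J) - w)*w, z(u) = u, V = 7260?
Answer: 24836 + √7095 ≈ 24920.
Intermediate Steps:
C(H) = H (C(H) = H + 0 = H)
h(w, J) = w*(J - w) (h(w, J) = (J - w)*w = w*(J - w))
√(V + h(11, C(-4))) - 1*(-24836) = √(7260 + 11*(-4 - 1*11)) - 1*(-24836) = √(7260 + 11*(-4 - 11)) + 24836 = √(7260 + 11*(-15)) + 24836 = √(7260 - 165) + 24836 = √7095 + 24836 = 24836 + √7095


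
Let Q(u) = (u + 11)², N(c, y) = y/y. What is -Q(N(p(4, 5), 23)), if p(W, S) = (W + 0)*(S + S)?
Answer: -144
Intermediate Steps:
p(W, S) = 2*S*W (p(W, S) = W*(2*S) = 2*S*W)
N(c, y) = 1
Q(u) = (11 + u)²
-Q(N(p(4, 5), 23)) = -(11 + 1)² = -1*12² = -1*144 = -144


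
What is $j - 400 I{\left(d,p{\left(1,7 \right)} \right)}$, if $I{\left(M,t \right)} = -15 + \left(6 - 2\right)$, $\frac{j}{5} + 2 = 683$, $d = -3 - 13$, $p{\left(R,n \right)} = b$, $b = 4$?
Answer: $7805$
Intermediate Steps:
$p{\left(R,n \right)} = 4$
$d = -16$
$j = 3405$ ($j = -10 + 5 \cdot 683 = -10 + 3415 = 3405$)
$I{\left(M,t \right)} = -11$ ($I{\left(M,t \right)} = -15 + 4 = -11$)
$j - 400 I{\left(d,p{\left(1,7 \right)} \right)} = 3405 - -4400 = 3405 + 4400 = 7805$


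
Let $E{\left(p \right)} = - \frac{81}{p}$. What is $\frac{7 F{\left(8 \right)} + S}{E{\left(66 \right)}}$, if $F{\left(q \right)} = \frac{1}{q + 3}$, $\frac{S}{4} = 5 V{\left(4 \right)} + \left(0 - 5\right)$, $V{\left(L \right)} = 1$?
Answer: $- \frac{14}{27} \approx -0.51852$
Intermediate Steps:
$S = 0$ ($S = 4 \left(5 \cdot 1 + \left(0 - 5\right)\right) = 4 \left(5 + \left(0 - 5\right)\right) = 4 \left(5 - 5\right) = 4 \cdot 0 = 0$)
$F{\left(q \right)} = \frac{1}{3 + q}$
$\frac{7 F{\left(8 \right)} + S}{E{\left(66 \right)}} = \frac{\frac{7}{3 + 8} + 0}{\left(-81\right) \frac{1}{66}} = \frac{\frac{7}{11} + 0}{\left(-81\right) \frac{1}{66}} = \frac{7 \cdot \frac{1}{11} + 0}{- \frac{27}{22}} = \left(\frac{7}{11} + 0\right) \left(- \frac{22}{27}\right) = \frac{7}{11} \left(- \frac{22}{27}\right) = - \frac{14}{27}$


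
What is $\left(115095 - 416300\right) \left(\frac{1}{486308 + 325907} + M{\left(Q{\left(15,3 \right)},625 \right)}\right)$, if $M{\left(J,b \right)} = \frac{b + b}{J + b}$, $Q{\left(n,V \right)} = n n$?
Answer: $- \frac{1223217119472}{2761531} \approx -4.4295 \cdot 10^{5}$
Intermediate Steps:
$Q{\left(n,V \right)} = n^{2}$
$M{\left(J,b \right)} = \frac{2 b}{J + b}$
$\left(115095 - 416300\right) \left(\frac{1}{486308 + 325907} + M{\left(Q{\left(15,3 \right)},625 \right)}\right) = \left(115095 - 416300\right) \left(\frac{1}{486308 + 325907} + 2 \cdot 625 \frac{1}{15^{2} + 625}\right) = \left(115095 - 416300\right) \left(\frac{1}{812215} + 2 \cdot 625 \frac{1}{225 + 625}\right) = \left(115095 - 416300\right) \left(\frac{1}{812215} + 2 \cdot 625 \cdot \frac{1}{850}\right) = - 301205 \left(\frac{1}{812215} + 2 \cdot 625 \cdot \frac{1}{850}\right) = - 301205 \left(\frac{1}{812215} + \frac{25}{17}\right) = \left(-301205\right) \frac{20305392}{13807655} = - \frac{1223217119472}{2761531}$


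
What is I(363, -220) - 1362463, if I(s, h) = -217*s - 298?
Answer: -1441532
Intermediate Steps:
I(s, h) = -298 - 217*s
I(363, -220) - 1362463 = (-298 - 217*363) - 1362463 = (-298 - 78771) - 1362463 = -79069 - 1362463 = -1441532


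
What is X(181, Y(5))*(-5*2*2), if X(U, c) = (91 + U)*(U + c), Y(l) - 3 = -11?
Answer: -941120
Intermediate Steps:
Y(l) = -8 (Y(l) = 3 - 11 = -8)
X(181, Y(5))*(-5*2*2) = (181² + 91*181 + 91*(-8) + 181*(-8))*(-5*2*2) = (32761 + 16471 - 728 - 1448)*(-10*2) = 47056*(-20) = -941120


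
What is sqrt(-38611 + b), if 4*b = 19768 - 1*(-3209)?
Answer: 7*I*sqrt(2683)/2 ≈ 181.29*I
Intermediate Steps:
b = 22977/4 (b = (19768 - 1*(-3209))/4 = (19768 + 3209)/4 = (1/4)*22977 = 22977/4 ≈ 5744.3)
sqrt(-38611 + b) = sqrt(-38611 + 22977/4) = sqrt(-131467/4) = 7*I*sqrt(2683)/2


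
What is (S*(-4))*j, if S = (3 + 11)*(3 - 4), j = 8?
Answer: 448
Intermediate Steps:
S = -14 (S = 14*(-1) = -14)
(S*(-4))*j = -14*(-4)*8 = 56*8 = 448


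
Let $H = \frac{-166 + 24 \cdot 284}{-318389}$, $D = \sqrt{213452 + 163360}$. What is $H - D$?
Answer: $- \frac{6650}{318389} - 18 \sqrt{1163} \approx -613.87$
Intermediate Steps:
$D = 18 \sqrt{1163}$ ($D = \sqrt{376812} = 18 \sqrt{1163} \approx 613.85$)
$H = - \frac{6650}{318389}$ ($H = \left(-166 + 6816\right) \left(- \frac{1}{318389}\right) = 6650 \left(- \frac{1}{318389}\right) = - \frac{6650}{318389} \approx -0.020886$)
$H - D = - \frac{6650}{318389} - 18 \sqrt{1163}$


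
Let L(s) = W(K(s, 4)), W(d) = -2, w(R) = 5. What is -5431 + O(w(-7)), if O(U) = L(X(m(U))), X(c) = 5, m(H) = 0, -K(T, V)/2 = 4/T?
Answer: -5433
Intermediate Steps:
K(T, V) = -8/T
L(s) = -2
O(U) = -2
-5431 + O(w(-7)) = -5431 - 2 = -5433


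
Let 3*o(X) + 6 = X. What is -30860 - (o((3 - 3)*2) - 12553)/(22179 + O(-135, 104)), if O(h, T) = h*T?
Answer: -83718995/2713 ≈ -30858.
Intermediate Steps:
o(X) = -2 + X/3
O(h, T) = T*h
-30860 - (o((3 - 3)*2) - 12553)/(22179 + O(-135, 104)) = -30860 - ((-2 + ((3 - 3)*2)/3) - 12553)/(22179 + 104*(-135)) = -30860 - ((-2 + (0*2)/3) - 12553)/(22179 - 14040) = -30860 - ((-2 + (1/3)*0) - 12553)/8139 = -30860 - ((-2 + 0) - 12553)/8139 = -30860 - (-2 - 12553)/8139 = -30860 - (-12555)/8139 = -30860 - 1*(-4185/2713) = -30860 + 4185/2713 = -83718995/2713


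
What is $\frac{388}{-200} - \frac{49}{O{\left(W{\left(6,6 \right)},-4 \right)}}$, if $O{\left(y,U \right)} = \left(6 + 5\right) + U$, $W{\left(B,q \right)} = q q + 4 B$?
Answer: $- \frac{447}{50} \approx -8.94$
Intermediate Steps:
$W{\left(B,q \right)} = q^{2} + 4 B$
$O{\left(y,U \right)} = 11 + U$
$\frac{388}{-200} - \frac{49}{O{\left(W{\left(6,6 \right)},-4 \right)}} = \frac{388}{-200} - \frac{49}{11 - 4} = 388 \left(- \frac{1}{200}\right) - \frac{49}{7} = - \frac{97}{50} - 7 = - \frac{447}{50}$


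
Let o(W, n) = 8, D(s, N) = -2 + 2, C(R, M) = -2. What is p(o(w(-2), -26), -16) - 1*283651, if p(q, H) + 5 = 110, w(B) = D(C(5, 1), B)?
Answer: -283546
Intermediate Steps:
D(s, N) = 0
w(B) = 0
p(q, H) = 105 (p(q, H) = -5 + 110 = 105)
p(o(w(-2), -26), -16) - 1*283651 = 105 - 1*283651 = 105 - 283651 = -283546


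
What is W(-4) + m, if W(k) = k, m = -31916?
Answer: -31920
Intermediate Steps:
W(-4) + m = -4 - 31916 = -31920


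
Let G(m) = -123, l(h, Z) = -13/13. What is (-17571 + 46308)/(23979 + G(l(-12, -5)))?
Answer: 9579/7952 ≈ 1.2046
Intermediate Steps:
l(h, Z) = -1 (l(h, Z) = -13*1/13 = -1)
(-17571 + 46308)/(23979 + G(l(-12, -5))) = (-17571 + 46308)/(23979 - 123) = 28737/23856 = 28737*(1/23856) = 9579/7952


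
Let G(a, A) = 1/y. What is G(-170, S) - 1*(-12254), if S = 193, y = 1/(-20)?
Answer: 12234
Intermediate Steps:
y = -1/20 ≈ -0.050000
G(a, A) = -20 (G(a, A) = 1/(-1/20) = -20)
G(-170, S) - 1*(-12254) = -20 - 1*(-12254) = -20 + 12254 = 12234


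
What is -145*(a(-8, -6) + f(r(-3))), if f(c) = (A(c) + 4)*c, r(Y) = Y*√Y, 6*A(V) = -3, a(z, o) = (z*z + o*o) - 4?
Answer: -13920 + 3045*I*√3/2 ≈ -13920.0 + 2637.0*I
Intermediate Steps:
a(z, o) = -4 + o² + z² (a(z, o) = (z² + o²) - 4 = (o² + z²) - 4 = -4 + o² + z²)
A(V) = -½ (A(V) = (⅙)*(-3) = -½)
r(Y) = Y^(3/2)
f(c) = 7*c/2 (f(c) = (-½ + 4)*c = 7*c/2)
-145*(a(-8, -6) + f(r(-3))) = -145*((-4 + (-6)² + (-8)²) + 7*(-3)^(3/2)/2) = -145*((-4 + 36 + 64) + 7*(-3*I*√3)/2) = -145*(96 - 21*I*√3/2) = -13920 + 3045*I*√3/2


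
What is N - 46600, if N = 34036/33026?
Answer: -769488782/16513 ≈ -46599.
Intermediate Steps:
N = 17018/16513 (N = 34036*(1/33026) = 17018/16513 ≈ 1.0306)
N - 46600 = 17018/16513 - 46600 = -769488782/16513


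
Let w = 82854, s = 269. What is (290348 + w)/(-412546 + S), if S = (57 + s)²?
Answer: -186601/153135 ≈ -1.2185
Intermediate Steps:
S = 106276 (S = (57 + 269)² = 326² = 106276)
(290348 + w)/(-412546 + S) = (290348 + 82854)/(-412546 + 106276) = 373202/(-306270) = 373202*(-1/306270) = -186601/153135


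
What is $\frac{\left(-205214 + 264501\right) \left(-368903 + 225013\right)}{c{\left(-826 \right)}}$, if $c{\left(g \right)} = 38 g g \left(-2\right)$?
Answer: $\frac{4265403215}{25926488} \approx 164.52$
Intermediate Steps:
$c{\left(g \right)} = - 76 g^{2}$ ($c{\left(g \right)} = 38 g^{2} \left(-2\right) = 38 \left(- 2 g^{2}\right) = - 76 g^{2}$)
$\frac{\left(-205214 + 264501\right) \left(-368903 + 225013\right)}{c{\left(-826 \right)}} = \frac{\left(-205214 + 264501\right) \left(-368903 + 225013\right)}{\left(-76\right) \left(-826\right)^{2}} = \frac{59287 \left(-143890\right)}{\left(-76\right) 682276} = - \frac{8530806430}{-51852976} = \left(-8530806430\right) \left(- \frac{1}{51852976}\right) = \frac{4265403215}{25926488}$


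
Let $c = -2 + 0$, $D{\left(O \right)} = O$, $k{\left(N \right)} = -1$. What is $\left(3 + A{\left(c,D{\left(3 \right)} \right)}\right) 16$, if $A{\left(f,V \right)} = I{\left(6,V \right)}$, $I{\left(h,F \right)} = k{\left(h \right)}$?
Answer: $32$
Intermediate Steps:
$I{\left(h,F \right)} = -1$
$c = -2$
$A{\left(f,V \right)} = -1$
$\left(3 + A{\left(c,D{\left(3 \right)} \right)}\right) 16 = \left(3 - 1\right) 16 = 2 \cdot 16 = 32$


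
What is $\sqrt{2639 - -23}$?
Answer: $11 \sqrt{22} \approx 51.595$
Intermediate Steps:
$\sqrt{2639 - -23} = \sqrt{2639 + \left(252 - 229\right)} = \sqrt{2639 + 23} = \sqrt{2662} = 11 \sqrt{22}$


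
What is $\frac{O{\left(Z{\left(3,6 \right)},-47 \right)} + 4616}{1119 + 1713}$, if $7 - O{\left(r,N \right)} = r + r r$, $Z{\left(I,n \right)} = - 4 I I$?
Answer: $\frac{19}{16} \approx 1.1875$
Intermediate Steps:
$Z{\left(I,n \right)} = - 4 I^{2}$
$O{\left(r,N \right)} = 7 - r - r^{2}$ ($O{\left(r,N \right)} = 7 - \left(r + r r\right) = 7 - \left(r + r^{2}\right) = 7 - r - r^{2}$)
$\frac{O{\left(Z{\left(3,6 \right)},-47 \right)} + 4616}{1119 + 1713} = \frac{\left(7 - - 4 \cdot 3^{2} - \left(- 4 \cdot 3^{2}\right)^{2}\right) + 4616}{1119 + 1713} = \frac{\left(7 - \left(-4\right) 9 - \left(\left(-4\right) 9\right)^{2}\right) + 4616}{2832} = \left(\left(7 - -36 - \left(-36\right)^{2}\right) + 4616\right) \frac{1}{2832} = \left(\left(7 + 36 - 1296\right) + 4616\right) \frac{1}{2832} = \left(-1253 + 4616\right) \frac{1}{2832} = 3363 \cdot \frac{1}{2832} = \frac{19}{16}$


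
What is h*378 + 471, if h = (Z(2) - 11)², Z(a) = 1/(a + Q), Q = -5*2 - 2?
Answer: 2352219/50 ≈ 47044.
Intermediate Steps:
Q = -12 (Q = -10 - 2 = -12)
Z(a) = 1/(-12 + a) (Z(a) = 1/(a - 12) = 1/(-12 + a))
h = 12321/100 (h = (1/(-12 + 2) - 11)² = (1/(-10) - 11)² = (-⅒ - 11)² = (-111/10)² = 12321/100 ≈ 123.21)
h*378 + 471 = (12321/100)*378 + 471 = 2328669/50 + 471 = 2352219/50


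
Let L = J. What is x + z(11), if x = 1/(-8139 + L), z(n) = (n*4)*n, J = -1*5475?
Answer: 6589175/13614 ≈ 484.00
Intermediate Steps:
J = -5475
L = -5475
z(n) = 4*n² (z(n) = (4*n)*n = 4*n²)
x = -1/13614 (x = 1/(-8139 - 5475) = 1/(-13614) = -1/13614 ≈ -7.3454e-5)
x + z(11) = -1/13614 + 4*11² = -1/13614 + 4*121 = -1/13614 + 484 = 6589175/13614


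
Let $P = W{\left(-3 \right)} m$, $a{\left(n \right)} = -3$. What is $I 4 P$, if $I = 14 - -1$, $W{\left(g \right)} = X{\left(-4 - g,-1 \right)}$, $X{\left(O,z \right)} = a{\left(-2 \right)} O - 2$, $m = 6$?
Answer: $360$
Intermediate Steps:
$X{\left(O,z \right)} = -2 - 3 O$ ($X{\left(O,z \right)} = - 3 O - 2 = -2 - 3 O$)
$W{\left(g \right)} = 10 + 3 g$ ($W{\left(g \right)} = -2 - 3 \left(-4 - g\right) = -2 + \left(12 + 3 g\right) = 10 + 3 g$)
$P = 6$ ($P = \left(10 + 3 \left(-3\right)\right) 6 = \left(10 - 9\right) 6 = 1 \cdot 6 = 6$)
$I = 15$ ($I = 14 + 1 = 15$)
$I 4 P = 15 \cdot 4 \cdot 6 = 60 \cdot 6 = 360$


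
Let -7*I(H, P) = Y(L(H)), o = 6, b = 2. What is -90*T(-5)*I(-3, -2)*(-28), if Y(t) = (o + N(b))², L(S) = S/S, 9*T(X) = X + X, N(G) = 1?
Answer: 19600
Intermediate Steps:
T(X) = 2*X/9 (T(X) = (X + X)/9 = (2*X)/9 = 2*X/9)
L(S) = 1
Y(t) = 49 (Y(t) = (6 + 1)² = 7² = 49)
I(H, P) = -7 (I(H, P) = -⅐*49 = -7)
-90*T(-5)*I(-3, -2)*(-28) = -90*(2/9)*(-5)*(-7)*(-28) = -(-100)*(-7)*(-28) = -90*70/9*(-28) = -700*(-28) = 19600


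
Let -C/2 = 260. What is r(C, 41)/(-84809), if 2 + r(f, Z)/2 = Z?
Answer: -78/84809 ≈ -0.00091971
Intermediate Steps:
C = -520 (C = -2*260 = -520)
r(f, Z) = -4 + 2*Z
r(C, 41)/(-84809) = (-4 + 2*41)/(-84809) = (-4 + 82)*(-1/84809) = 78*(-1/84809) = -78/84809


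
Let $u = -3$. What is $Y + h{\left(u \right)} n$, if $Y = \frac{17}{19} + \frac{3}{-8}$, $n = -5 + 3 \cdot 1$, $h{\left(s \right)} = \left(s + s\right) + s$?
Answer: $\frac{2815}{152} \approx 18.52$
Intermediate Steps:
$h{\left(s \right)} = 3 s$ ($h{\left(s \right)} = 2 s + s = 3 s$)
$n = -2$ ($n = -5 + 3 = -2$)
$Y = \frac{79}{152}$ ($Y = 17 \cdot \frac{1}{19} + 3 \left(- \frac{1}{8}\right) = \frac{17}{19} - \frac{3}{8} = \frac{79}{152} \approx 0.51974$)
$Y + h{\left(u \right)} n = \frac{79}{152} + 3 \left(-3\right) \left(-2\right) = \frac{79}{152} - -18 = \frac{79}{152} + 18 = \frac{2815}{152}$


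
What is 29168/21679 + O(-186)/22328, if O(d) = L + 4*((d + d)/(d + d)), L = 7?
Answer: 651501573/484048712 ≈ 1.3459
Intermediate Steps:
O(d) = 11 (O(d) = 7 + 4*((d + d)/(d + d)) = 7 + 4*((2*d)/((2*d))) = 7 + 4*((2*d)*(1/(2*d))) = 7 + 4*1 = 7 + 4 = 11)
29168/21679 + O(-186)/22328 = 29168/21679 + 11/22328 = 651501573/484048712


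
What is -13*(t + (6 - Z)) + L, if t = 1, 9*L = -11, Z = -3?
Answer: -1181/9 ≈ -131.22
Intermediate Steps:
L = -11/9 (L = (1/9)*(-11) = -11/9 ≈ -1.2222)
-13*(t + (6 - Z)) + L = -13*(1 + (6 - 1*(-3))) - 11/9 = -13*(1 + (6 + 3)) - 11/9 = -13*(1 + 9) - 11/9 = -13*10 - 11/9 = -130 - 11/9 = -1181/9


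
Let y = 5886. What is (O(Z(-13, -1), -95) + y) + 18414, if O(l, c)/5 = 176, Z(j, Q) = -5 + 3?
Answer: 25180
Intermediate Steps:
Z(j, Q) = -2
O(l, c) = 880 (O(l, c) = 5*176 = 880)
(O(Z(-13, -1), -95) + y) + 18414 = (880 + 5886) + 18414 = 6766 + 18414 = 25180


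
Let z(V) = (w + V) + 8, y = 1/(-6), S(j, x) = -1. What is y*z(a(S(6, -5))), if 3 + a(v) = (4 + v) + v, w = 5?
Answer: -2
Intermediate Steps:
y = -1/6 ≈ -0.16667
a(v) = 1 + 2*v (a(v) = -3 + ((4 + v) + v) = -3 + (4 + 2*v) = 1 + 2*v)
z(V) = 13 + V (z(V) = (5 + V) + 8 = 13 + V)
y*z(a(S(6, -5))) = -(13 + (1 + 2*(-1)))/6 = -(13 + (1 - 2))/6 = -(13 - 1)/6 = -1/6*12 = -2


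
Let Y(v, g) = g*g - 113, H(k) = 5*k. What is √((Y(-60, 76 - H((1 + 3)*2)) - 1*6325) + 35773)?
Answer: √30631 ≈ 175.02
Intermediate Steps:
Y(v, g) = -113 + g² (Y(v, g) = g² - 113 = -113 + g²)
√((Y(-60, 76 - H((1 + 3)*2)) - 1*6325) + 35773) = √(((-113 + (76 - 5*(1 + 3)*2)²) - 1*6325) + 35773) = √(((-113 + (76 - 5*4*2)²) - 6325) + 35773) = √(((-113 + (76 - 5*8)²) - 6325) + 35773) = √(((-113 + (76 - 1*40)²) - 6325) + 35773) = √(((-113 + (76 - 40)²) - 6325) + 35773) = √(((-113 + 36²) - 6325) + 35773) = √(((-113 + 1296) - 6325) + 35773) = √((1183 - 6325) + 35773) = √(-5142 + 35773) = √30631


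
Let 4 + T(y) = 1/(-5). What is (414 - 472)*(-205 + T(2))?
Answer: 60668/5 ≈ 12134.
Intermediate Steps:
T(y) = -21/5 (T(y) = -4 + 1/(-5) = -4 - ⅕ = -21/5)
(414 - 472)*(-205 + T(2)) = (414 - 472)*(-205 - 21/5) = -58*(-1046/5) = 60668/5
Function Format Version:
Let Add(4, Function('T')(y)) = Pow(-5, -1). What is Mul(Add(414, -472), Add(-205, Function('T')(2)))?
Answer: Rational(60668, 5) ≈ 12134.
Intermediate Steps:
Function('T')(y) = Rational(-21, 5) (Function('T')(y) = Add(-4, Pow(-5, -1)) = Add(-4, Rational(-1, 5)) = Rational(-21, 5))
Mul(Add(414, -472), Add(-205, Function('T')(2))) = Mul(Add(414, -472), Add(-205, Rational(-21, 5))) = Mul(-58, Rational(-1046, 5)) = Rational(60668, 5)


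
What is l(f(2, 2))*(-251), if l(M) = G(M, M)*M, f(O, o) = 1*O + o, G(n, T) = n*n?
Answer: -16064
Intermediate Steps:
G(n, T) = n²
f(O, o) = O + o
l(M) = M³ (l(M) = M²*M = M³)
l(f(2, 2))*(-251) = (2 + 2)³*(-251) = 4³*(-251) = 64*(-251) = -16064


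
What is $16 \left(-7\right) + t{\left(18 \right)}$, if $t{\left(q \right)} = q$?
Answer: $-94$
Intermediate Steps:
$16 \left(-7\right) + t{\left(18 \right)} = 16 \left(-7\right) + 18 = -112 + 18 = -94$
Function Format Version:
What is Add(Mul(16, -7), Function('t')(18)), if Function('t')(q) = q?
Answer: -94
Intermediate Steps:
Add(Mul(16, -7), Function('t')(18)) = Add(Mul(16, -7), 18) = Add(-112, 18) = -94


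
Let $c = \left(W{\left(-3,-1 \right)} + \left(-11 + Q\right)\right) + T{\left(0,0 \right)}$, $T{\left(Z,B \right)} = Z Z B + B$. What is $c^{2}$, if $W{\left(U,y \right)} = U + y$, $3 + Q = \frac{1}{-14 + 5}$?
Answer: $\frac{26569}{81} \approx 328.01$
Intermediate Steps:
$Q = - \frac{28}{9}$ ($Q = -3 + \frac{1}{-14 + 5} = -3 + \frac{1}{-9} = -3 - \frac{1}{9} = - \frac{28}{9} \approx -3.1111$)
$T{\left(Z,B \right)} = B + B Z^{2}$ ($T{\left(Z,B \right)} = Z^{2} B + B = B Z^{2} + B = B + B Z^{2}$)
$c = - \frac{163}{9}$ ($c = \left(\left(-3 - 1\right) - \frac{127}{9}\right) + 0 \left(1 + 0^{2}\right) = \left(-4 - \frac{127}{9}\right) + 0 \left(1 + 0\right) = - \frac{163}{9} + 0 \cdot 1 = - \frac{163}{9} + 0 = - \frac{163}{9} \approx -18.111$)
$c^{2} = \left(- \frac{163}{9}\right)^{2} = \frac{26569}{81}$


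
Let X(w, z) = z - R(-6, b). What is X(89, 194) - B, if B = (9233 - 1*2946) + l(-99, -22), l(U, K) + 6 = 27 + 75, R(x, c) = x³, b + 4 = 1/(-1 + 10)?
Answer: -5973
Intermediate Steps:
b = -35/9 (b = -4 + 1/(-1 + 10) = -4 + 1/9 = -4 + ⅑ = -35/9 ≈ -3.8889)
l(U, K) = 96 (l(U, K) = -6 + (27 + 75) = -6 + 102 = 96)
X(w, z) = 216 + z (X(w, z) = z - 1*(-6)³ = z - 1*(-216) = z + 216 = 216 + z)
B = 6383 (B = (9233 - 1*2946) + 96 = (9233 - 2946) + 96 = 6287 + 96 = 6383)
X(89, 194) - B = (216 + 194) - 1*6383 = 410 - 6383 = -5973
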